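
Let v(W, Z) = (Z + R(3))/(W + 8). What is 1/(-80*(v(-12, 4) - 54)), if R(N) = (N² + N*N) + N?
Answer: 1/4820 ≈ 0.00020747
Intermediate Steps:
R(N) = N + 2*N² (R(N) = (N² + N²) + N = 2*N² + N = N + 2*N²)
v(W, Z) = (21 + Z)/(8 + W) (v(W, Z) = (Z + 3*(1 + 2*3))/(W + 8) = (Z + 3*(1 + 6))/(8 + W) = (Z + 3*7)/(8 + W) = (Z + 21)/(8 + W) = (21 + Z)/(8 + W))
1/(-80*(v(-12, 4) - 54)) = 1/(-80*((21 + 4)/(8 - 12) - 54)) = 1/(-80*(25/(-4) - 54)) = 1/(-80*(-¼*25 - 54)) = 1/(-80*(-25/4 - 54)) = 1/(-80*(-241/4)) = 1/4820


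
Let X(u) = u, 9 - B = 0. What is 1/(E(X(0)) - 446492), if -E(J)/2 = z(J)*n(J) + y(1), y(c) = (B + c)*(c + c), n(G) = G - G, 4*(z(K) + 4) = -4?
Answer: -1/446532 ≈ -2.2395e-6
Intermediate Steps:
B = 9 (B = 9 - 1*0 = 9 + 0 = 9)
z(K) = -5 (z(K) = -4 + (¼)*(-4) = -4 - 1 = -5)
n(G) = 0
y(c) = 2*c*(9 + c) (y(c) = (9 + c)*(c + c) = (9 + c)*(2*c) = 2*c*(9 + c))
E(J) = -40 (E(J) = -2*(-5*0 + 2*1*(9 + 1)) = -2*(0 + 2*1*10) = -2*(0 + 20) = -2*20 = -40)
1/(E(X(0)) - 446492) = 1/(-40 - 446492) = 1/(-446532) = -1/446532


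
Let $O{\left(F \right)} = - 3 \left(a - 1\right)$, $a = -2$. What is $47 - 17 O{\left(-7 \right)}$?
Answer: $-106$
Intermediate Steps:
$O{\left(F \right)} = 9$ ($O{\left(F \right)} = - 3 \left(-2 - 1\right) = \left(-3\right) \left(-3\right) = 9$)
$47 - 17 O{\left(-7 \right)} = 47 - 153 = -106$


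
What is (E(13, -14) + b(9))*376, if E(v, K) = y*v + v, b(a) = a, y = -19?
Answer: -84600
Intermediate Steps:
E(v, K) = -18*v (E(v, K) = -19*v + v = -18*v)
(E(13, -14) + b(9))*376 = (-18*13 + 9)*376 = (-234 + 9)*376 = -225*376 = -84600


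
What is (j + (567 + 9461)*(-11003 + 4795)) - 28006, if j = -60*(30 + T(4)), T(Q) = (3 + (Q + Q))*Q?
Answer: -62286270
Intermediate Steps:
T(Q) = Q*(3 + 2*Q) (T(Q) = (3 + 2*Q)*Q = Q*(3 + 2*Q))
j = -4440 (j = -60*(30 + 4*(3 + 2*4)) = -60*(30 + 4*(3 + 8)) = -60*(30 + 4*11) = -60*(30 + 44) = -60*74 = -4440)
(j + (567 + 9461)*(-11003 + 4795)) - 28006 = (-4440 + (567 + 9461)*(-11003 + 4795)) - 28006 = (-4440 + 10028*(-6208)) - 28006 = (-4440 - 62253824) - 28006 = -62258264 - 28006 = -62286270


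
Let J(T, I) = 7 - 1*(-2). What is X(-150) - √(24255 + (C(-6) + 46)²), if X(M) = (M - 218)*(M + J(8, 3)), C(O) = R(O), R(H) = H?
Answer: 51888 - √25855 ≈ 51727.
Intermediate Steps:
J(T, I) = 9 (J(T, I) = 7 + 2 = 9)
C(O) = O
X(M) = (-218 + M)*(9 + M) (X(M) = (M - 218)*(M + 9) = (-218 + M)*(9 + M))
X(-150) - √(24255 + (C(-6) + 46)²) = (-1962 + (-150)² - 209*(-150)) - √(24255 + (-6 + 46)²) = (-1962 + 22500 + 31350) - √(24255 + 40²) = 51888 - √(24255 + 1600) = 51888 - √25855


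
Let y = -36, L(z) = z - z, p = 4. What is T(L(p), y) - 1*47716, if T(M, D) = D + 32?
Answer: -47720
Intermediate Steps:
L(z) = 0
T(M, D) = 32 + D
T(L(p), y) - 1*47716 = (32 - 36) - 1*47716 = -4 - 47716 = -47720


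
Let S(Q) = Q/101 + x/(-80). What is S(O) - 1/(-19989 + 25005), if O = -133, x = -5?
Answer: -1271131/1013232 ≈ -1.2545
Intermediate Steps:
S(Q) = 1/16 + Q/101 (S(Q) = Q/101 - 5/(-80) = Q*(1/101) - 5*(-1/80) = Q/101 + 1/16 = 1/16 + Q/101)
S(O) - 1/(-19989 + 25005) = (1/16 + (1/101)*(-133)) - 1/(-19989 + 25005) = (1/16 - 133/101) - 1/5016 = -2027/1616 - 1*1/5016 = -2027/1616 - 1/5016 = -1271131/1013232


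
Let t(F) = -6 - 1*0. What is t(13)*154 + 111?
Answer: -813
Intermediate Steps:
t(F) = -6 (t(F) = -6 + 0 = -6)
t(13)*154 + 111 = -6*154 + 111 = -924 + 111 = -813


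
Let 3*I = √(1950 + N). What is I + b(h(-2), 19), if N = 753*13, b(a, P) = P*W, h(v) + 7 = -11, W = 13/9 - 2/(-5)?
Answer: 1577/45 + √11739/3 ≈ 71.160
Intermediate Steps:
W = 83/45 (W = 13*(⅑) - 2*(-⅕) = 13/9 + ⅖ = 83/45 ≈ 1.8444)
h(v) = -18 (h(v) = -7 - 11 = -18)
b(a, P) = 83*P/45 (b(a, P) = P*(83/45) = 83*P/45)
N = 9789
I = √11739/3 (I = √(1950 + 9789)/3 = √11739/3 ≈ 36.116)
I + b(h(-2), 19) = √11739/3 + (83/45)*19 = √11739/3 + 1577/45 = 1577/45 + √11739/3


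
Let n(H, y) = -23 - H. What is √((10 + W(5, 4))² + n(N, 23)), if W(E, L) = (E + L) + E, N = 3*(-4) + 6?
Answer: √559 ≈ 23.643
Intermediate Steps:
N = -6 (N = -12 + 6 = -6)
W(E, L) = L + 2*E
√((10 + W(5, 4))² + n(N, 23)) = √((10 + (4 + 2*5))² + (-23 - 1*(-6))) = √((10 + (4 + 10))² + (-23 + 6)) = √((10 + 14)² - 17) = √(24² - 17) = √(576 - 17) = √559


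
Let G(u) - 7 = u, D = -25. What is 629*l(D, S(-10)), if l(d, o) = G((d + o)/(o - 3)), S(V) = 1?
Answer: 11951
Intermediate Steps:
G(u) = 7 + u
l(d, o) = 7 + (d + o)/(-3 + o) (l(d, o) = 7 + (d + o)/(o - 3) = 7 + (d + o)/(-3 + o))
629*l(D, S(-10)) = 629*((-21 - 25 + 8*1)/(-3 + 1)) = 629*((-21 - 25 + 8)/(-2)) = 629*(-½*(-38)) = 629*19 = 11951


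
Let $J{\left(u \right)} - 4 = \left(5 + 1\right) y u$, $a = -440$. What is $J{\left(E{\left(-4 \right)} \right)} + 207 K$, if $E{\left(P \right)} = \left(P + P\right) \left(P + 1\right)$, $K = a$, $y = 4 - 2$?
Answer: $-90788$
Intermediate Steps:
$y = 2$
$K = -440$
$E{\left(P \right)} = 2 P \left(1 + P\right)$
$J{\left(u \right)} = 4 + 12 u$ ($J{\left(u \right)} = 4 + \left(5 + 1\right) 2 u = 4 + 6 \cdot 2 u = 4 + 12 u$)
$J{\left(E{\left(-4 \right)} \right)} + 207 K = \left(4 + 12 \cdot 2 \left(-4\right) \left(1 - 4\right)\right) + 207 \left(-440\right) = \left(4 + 12 \cdot 2 \left(-4\right) \left(-3\right)\right) - 91080 = \left(4 + 12 \cdot 24\right) - 91080 = \left(4 + 288\right) - 91080 = 292 - 91080 = -90788$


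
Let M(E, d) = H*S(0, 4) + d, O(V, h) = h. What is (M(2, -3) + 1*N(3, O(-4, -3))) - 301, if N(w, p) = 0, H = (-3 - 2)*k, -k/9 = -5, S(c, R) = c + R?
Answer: -1204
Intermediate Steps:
S(c, R) = R + c
k = 45 (k = -9*(-5) = 45)
H = -225 (H = (-3 - 2)*45 = -5*45 = -225)
M(E, d) = -900 + d (M(E, d) = -225*(4 + 0) + d = -225*4 + d = -900 + d)
(M(2, -3) + 1*N(3, O(-4, -3))) - 301 = ((-900 - 3) + 1*0) - 301 = (-903 + 0) - 301 = -903 - 301 = -1204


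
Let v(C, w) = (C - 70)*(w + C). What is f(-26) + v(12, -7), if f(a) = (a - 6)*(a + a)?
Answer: 1374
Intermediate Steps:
f(a) = 2*a*(-6 + a) (f(a) = (-6 + a)*(2*a) = 2*a*(-6 + a))
v(C, w) = (-70 + C)*(C + w)
f(-26) + v(12, -7) = 2*(-26)*(-6 - 26) + (12² - 70*12 - 70*(-7) + 12*(-7)) = 2*(-26)*(-32) + (144 - 840 + 490 - 84) = 1664 - 290 = 1374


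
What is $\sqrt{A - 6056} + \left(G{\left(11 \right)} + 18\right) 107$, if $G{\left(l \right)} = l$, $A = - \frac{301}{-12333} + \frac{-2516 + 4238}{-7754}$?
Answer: $3103 + \frac{8 i \sqrt{216346131035953458}}{47815041} \approx 3103.0 + 77.822 i$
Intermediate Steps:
$A = - \frac{9451736}{47815041}$ ($A = \left(-301\right) \left(- \frac{1}{12333}\right) + 1722 \left(- \frac{1}{7754}\right) = \frac{301}{12333} - \frac{861}{3877} = - \frac{9451736}{47815041} \approx -0.19767$)
$\sqrt{A - 6056} + \left(G{\left(11 \right)} + 18\right) 107 = \sqrt{- \frac{9451736}{47815041} - 6056} + \left(11 + 18\right) 107 = \sqrt{- \frac{289577340032}{47815041}} + 29 \cdot 107 = \frac{8 i \sqrt{216346131035953458}}{47815041} + 3103 = 3103 + \frac{8 i \sqrt{216346131035953458}}{47815041}$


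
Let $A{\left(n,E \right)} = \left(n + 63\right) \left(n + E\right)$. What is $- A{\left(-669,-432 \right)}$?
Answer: $-667206$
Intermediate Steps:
$A{\left(n,E \right)} = \left(63 + n\right) \left(E + n\right)$
$- A{\left(-669,-432 \right)} = - (\left(-669\right)^{2} + 63 \left(-432\right) + 63 \left(-669\right) - -289008) = - (447561 - 27216 - 42147 + 289008) = \left(-1\right) 667206 = -667206$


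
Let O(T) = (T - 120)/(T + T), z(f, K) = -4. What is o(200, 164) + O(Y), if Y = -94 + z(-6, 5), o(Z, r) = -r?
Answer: -15963/98 ≈ -162.89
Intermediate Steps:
Y = -98 (Y = -94 - 4 = -98)
O(T) = (-120 + T)/(2*T) (O(T) = (-120 + T)/((2*T)) = (-120 + T)*(1/(2*T)) = (-120 + T)/(2*T))
o(200, 164) + O(Y) = -1*164 + (½)*(-120 - 98)/(-98) = -164 + (½)*(-1/98)*(-218) = -164 + 109/98 = -15963/98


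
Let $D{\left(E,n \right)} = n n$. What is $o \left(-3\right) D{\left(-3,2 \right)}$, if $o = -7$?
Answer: $84$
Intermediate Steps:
$D{\left(E,n \right)} = n^{2}$
$o \left(-3\right) D{\left(-3,2 \right)} = \left(-7\right) \left(-3\right) 2^{2} = 21 \cdot 4 = 84$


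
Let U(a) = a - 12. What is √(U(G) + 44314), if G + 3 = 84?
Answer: √44383 ≈ 210.67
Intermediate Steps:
G = 81 (G = -3 + 84 = 81)
U(a) = -12 + a
√(U(G) + 44314) = √((-12 + 81) + 44314) = √(69 + 44314) = √44383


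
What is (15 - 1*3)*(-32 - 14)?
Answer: -552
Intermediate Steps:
(15 - 1*3)*(-32 - 14) = (15 - 3)*(-46) = 12*(-46) = -552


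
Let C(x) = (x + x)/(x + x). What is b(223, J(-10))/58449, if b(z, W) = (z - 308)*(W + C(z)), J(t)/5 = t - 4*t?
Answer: -12835/58449 ≈ -0.21959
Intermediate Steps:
C(x) = 1 (C(x) = (2*x)/((2*x)) = (2*x)*(1/(2*x)) = 1)
J(t) = -15*t (J(t) = 5*(t - 4*t) = 5*(-3*t) = -15*t)
b(z, W) = (1 + W)*(-308 + z) (b(z, W) = (z - 308)*(W + 1) = (-308 + z)*(1 + W) = (1 + W)*(-308 + z))
b(223, J(-10))/58449 = (-308 + 223 - (-4620)*(-10) - 15*(-10)*223)/58449 = (-308 + 223 - 308*150 + 150*223)*(1/58449) = (-308 + 223 - 46200 + 33450)*(1/58449) = -12835*1/58449 = -12835/58449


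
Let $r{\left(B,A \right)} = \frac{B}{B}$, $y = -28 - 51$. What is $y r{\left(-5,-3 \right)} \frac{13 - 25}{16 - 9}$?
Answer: $\frac{948}{7} \approx 135.43$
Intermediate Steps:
$y = -79$ ($y = -28 - 51 = -79$)
$r{\left(B,A \right)} = 1$
$y r{\left(-5,-3 \right)} \frac{13 - 25}{16 - 9} = \left(-79\right) 1 \frac{13 - 25}{16 - 9} = - 79 \left(- \frac{12}{7}\right) = - 79 \left(\left(-12\right) \frac{1}{7}\right) = \left(-79\right) \left(- \frac{12}{7}\right) = \frac{948}{7}$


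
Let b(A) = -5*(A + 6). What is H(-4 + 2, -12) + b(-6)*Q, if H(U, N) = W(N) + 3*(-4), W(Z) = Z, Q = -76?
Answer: -24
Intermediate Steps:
H(U, N) = -12 + N (H(U, N) = N + 3*(-4) = N - 12 = -12 + N)
b(A) = -30 - 5*A (b(A) = -5*(6 + A) = -30 - 5*A)
H(-4 + 2, -12) + b(-6)*Q = (-12 - 12) + (-30 - 5*(-6))*(-76) = -24 + (-30 + 30)*(-76) = -24 + 0*(-76) = -24 + 0 = -24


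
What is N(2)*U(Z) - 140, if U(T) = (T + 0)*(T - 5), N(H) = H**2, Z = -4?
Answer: 4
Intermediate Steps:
U(T) = T*(-5 + T)
N(2)*U(Z) - 140 = 2**2*(-4*(-5 - 4)) - 140 = 4*(-4*(-9)) - 140 = 4*36 - 140 = 144 - 140 = 4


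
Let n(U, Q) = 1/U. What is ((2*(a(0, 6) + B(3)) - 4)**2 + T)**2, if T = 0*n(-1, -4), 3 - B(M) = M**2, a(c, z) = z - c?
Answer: 256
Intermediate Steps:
B(M) = 3 - M**2
T = 0 (T = 0/(-1) = 0*(-1) = 0)
((2*(a(0, 6) + B(3)) - 4)**2 + T)**2 = ((2*((6 - 1*0) + (3 - 1*3**2)) - 4)**2 + 0)**2 = ((2*((6 + 0) + (3 - 1*9)) - 4)**2 + 0)**2 = ((2*(6 + (3 - 9)) - 4)**2 + 0)**2 = ((2*(6 - 6) - 4)**2 + 0)**2 = ((2*0 - 4)**2 + 0)**2 = ((0 - 4)**2 + 0)**2 = ((-4)**2 + 0)**2 = (16 + 0)**2 = 16**2 = 256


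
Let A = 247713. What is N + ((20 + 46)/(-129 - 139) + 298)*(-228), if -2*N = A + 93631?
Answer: -15983510/67 ≈ -2.3856e+5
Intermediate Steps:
N = -170672 (N = -(247713 + 93631)/2 = -½*341344 = -170672)
N + ((20 + 46)/(-129 - 139) + 298)*(-228) = -170672 + ((20 + 46)/(-129 - 139) + 298)*(-228) = -170672 + (66/(-268) + 298)*(-228) = -170672 + (66*(-1/268) + 298)*(-228) = -170672 + (-33/134 + 298)*(-228) = -170672 + (39899/134)*(-228) = -170672 - 4548486/67 = -15983510/67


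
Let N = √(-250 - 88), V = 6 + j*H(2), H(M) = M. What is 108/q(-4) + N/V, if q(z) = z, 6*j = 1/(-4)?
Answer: -27 + 156*I*√2/71 ≈ -27.0 + 3.1073*I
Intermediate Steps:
j = -1/24 (j = (1/(-4))/6 = (1*(-¼))/6 = (⅙)*(-¼) = -1/24 ≈ -0.041667)
V = 71/12 (V = 6 - 1/24*2 = 6 - 1/12 = 71/12 ≈ 5.9167)
N = 13*I*√2 (N = √(-338) = 13*I*√2 ≈ 18.385*I)
108/q(-4) + N/V = 108/(-4) + (13*I*√2)/(71/12) = 108*(-¼) + (13*I*√2)*(12/71) = -27 + 156*I*√2/71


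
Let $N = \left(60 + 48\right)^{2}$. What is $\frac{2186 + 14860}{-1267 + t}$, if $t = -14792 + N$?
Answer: $- \frac{5682}{1465} \approx -3.8785$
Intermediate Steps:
$N = 11664$ ($N = 108^{2} = 11664$)
$t = -3128$ ($t = -14792 + 11664 = -3128$)
$\frac{2186 + 14860}{-1267 + t} = \frac{2186 + 14860}{-1267 - 3128} = \frac{17046}{-4395} = 17046 \left(- \frac{1}{4395}\right) = - \frac{5682}{1465}$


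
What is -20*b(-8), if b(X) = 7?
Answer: -140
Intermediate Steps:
-20*b(-8) = -20*7 = -140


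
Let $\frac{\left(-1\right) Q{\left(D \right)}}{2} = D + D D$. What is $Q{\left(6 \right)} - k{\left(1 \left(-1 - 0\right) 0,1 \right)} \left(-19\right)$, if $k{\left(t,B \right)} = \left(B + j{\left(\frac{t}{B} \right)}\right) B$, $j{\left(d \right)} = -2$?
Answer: $-103$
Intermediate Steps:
$k{\left(t,B \right)} = B \left(-2 + B\right)$ ($k{\left(t,B \right)} = \left(B - 2\right) B = \left(-2 + B\right) B = B \left(-2 + B\right)$)
$Q{\left(D \right)} = - 2 D - 2 D^{2}$ ($Q{\left(D \right)} = - 2 \left(D + D D\right) = - 2 \left(D + D^{2}\right) = - 2 D - 2 D^{2}$)
$Q{\left(6 \right)} - k{\left(1 \left(-1 - 0\right) 0,1 \right)} \left(-19\right) = \left(-2\right) 6 \left(1 + 6\right) - 1 \left(-2 + 1\right) \left(-19\right) = \left(-2\right) 6 \cdot 7 - 1 \left(-1\right) \left(-19\right) = -84 - \left(-1\right) \left(-19\right) = -84 - 19 = -103$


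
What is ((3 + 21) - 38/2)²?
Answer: 25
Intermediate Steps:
((3 + 21) - 38/2)² = (24 - 38*½)² = (24 - 19)² = 5² = 25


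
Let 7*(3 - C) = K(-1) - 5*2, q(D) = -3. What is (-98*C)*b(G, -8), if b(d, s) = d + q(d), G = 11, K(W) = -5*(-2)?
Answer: -2352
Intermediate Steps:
K(W) = 10
b(d, s) = -3 + d (b(d, s) = d - 3 = -3 + d)
C = 3 (C = 3 - (10 - 5*2)/7 = 3 - (10 - 10)/7 = 3 - ⅐*0 = 3 + 0 = 3)
(-98*C)*b(G, -8) = (-98*3)*(-3 + 11) = -294*8 = -2352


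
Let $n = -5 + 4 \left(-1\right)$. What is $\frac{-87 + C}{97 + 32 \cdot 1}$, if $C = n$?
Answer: $- \frac{32}{43} \approx -0.74419$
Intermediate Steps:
$n = -9$ ($n = -5 - 4 = -9$)
$C = -9$
$\frac{-87 + C}{97 + 32 \cdot 1} = \frac{-87 - 9}{97 + 32 \cdot 1} = - \frac{96}{97 + 32} = - \frac{96}{129} = \left(-96\right) \frac{1}{129} = - \frac{32}{43}$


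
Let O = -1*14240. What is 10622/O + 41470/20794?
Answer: 92414733/74026640 ≈ 1.2484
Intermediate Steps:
O = -14240
10622/O + 41470/20794 = 10622/(-14240) + 41470/20794 = 10622*(-1/14240) + 41470*(1/20794) = -5311/7120 + 20735/10397 = 92414733/74026640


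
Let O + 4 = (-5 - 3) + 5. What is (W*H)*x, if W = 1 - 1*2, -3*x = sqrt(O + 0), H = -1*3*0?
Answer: 0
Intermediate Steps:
O = -7 (O = -4 + ((-5 - 3) + 5) = -4 + (-8 + 5) = -4 - 3 = -7)
H = 0 (H = -3*0 = 0)
x = -I*sqrt(7)/3 (x = -sqrt(-7 + 0)/3 = -I*sqrt(7)/3 ≈ -0.88192*I)
W = -1 (W = 1 - 2 = -1)
(W*H)*x = (-1*0)*(-I*sqrt(7)/3) = 0*(-I*sqrt(7)/3) = 0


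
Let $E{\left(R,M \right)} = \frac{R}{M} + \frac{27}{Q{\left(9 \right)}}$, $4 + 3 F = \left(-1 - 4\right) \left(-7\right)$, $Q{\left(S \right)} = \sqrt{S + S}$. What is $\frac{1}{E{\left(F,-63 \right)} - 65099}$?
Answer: $- \frac{4650814476}{302764131511727} - \frac{321489 \sqrt{2}}{302764131511727} \approx -1.5363 \cdot 10^{-5}$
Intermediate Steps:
$Q{\left(S \right)} = \sqrt{2} \sqrt{S}$ ($Q{\left(S \right)} = \sqrt{2 S} = \sqrt{2} \sqrt{S}$)
$F = \frac{31}{3}$ ($F = - \frac{4}{3} + \frac{\left(-1 - 4\right) \left(-7\right)}{3} = - \frac{4}{3} + \frac{\left(-5\right) \left(-7\right)}{3} = - \frac{4}{3} + \frac{1}{3} \cdot 35 = - \frac{4}{3} + \frac{35}{3} = \frac{31}{3} \approx 10.333$)
$E{\left(R,M \right)} = \frac{9 \sqrt{2}}{2} + \frac{R}{M}$ ($E{\left(R,M \right)} = \frac{R}{M} + \frac{27}{\sqrt{2} \sqrt{9}} = \frac{R}{M} + \frac{27}{\sqrt{2} \cdot 3} = \frac{R}{M} + \frac{27}{3 \sqrt{2}} = \frac{R}{M} + 27 \frac{\sqrt{2}}{6} = \frac{R}{M} + \frac{9 \sqrt{2}}{2} = \frac{9 \sqrt{2}}{2} + \frac{R}{M}$)
$\frac{1}{E{\left(F,-63 \right)} - 65099} = \frac{1}{\left(\frac{9 \sqrt{2}}{2} + \frac{31}{3 \left(-63\right)}\right) - 65099} = \frac{1}{\left(\frac{9 \sqrt{2}}{2} + \frac{31}{3} \left(- \frac{1}{63}\right)\right) - 65099} = \frac{1}{\left(\frac{9 \sqrt{2}}{2} - \frac{31}{189}\right) - 65099} = \frac{1}{\left(- \frac{31}{189} + \frac{9 \sqrt{2}}{2}\right) - 65099} = \frac{1}{- \frac{12303742}{189} + \frac{9 \sqrt{2}}{2}}$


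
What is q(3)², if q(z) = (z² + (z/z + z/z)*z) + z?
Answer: 324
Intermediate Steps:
q(z) = z² + 3*z (q(z) = (z² + (1 + 1)*z) + z = (z² + 2*z) + z = z² + 3*z)
q(3)² = (3*(3 + 3))² = (3*6)² = 18² = 324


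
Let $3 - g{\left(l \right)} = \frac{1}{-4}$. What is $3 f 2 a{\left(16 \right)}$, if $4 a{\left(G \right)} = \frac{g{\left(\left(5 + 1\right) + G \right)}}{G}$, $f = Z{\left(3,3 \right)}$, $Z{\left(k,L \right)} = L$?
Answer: $\frac{117}{128} \approx 0.91406$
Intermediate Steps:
$f = 3$
$g{\left(l \right)} = \frac{13}{4}$ ($g{\left(l \right)} = 3 - \frac{1}{-4} = 3 - - \frac{1}{4} = 3 + \frac{1}{4} = \frac{13}{4}$)
$a{\left(G \right)} = \frac{13}{16 G}$ ($a{\left(G \right)} = \frac{\frac{13}{4} \frac{1}{G}}{4} = \frac{13}{16 G}$)
$3 f 2 a{\left(16 \right)} = 3 \cdot 3 \cdot 2 \frac{13}{16 \cdot 16} = 9 \cdot 2 \cdot \frac{13}{16} \cdot \frac{1}{16} = 18 \cdot \frac{13}{256} = \frac{117}{128}$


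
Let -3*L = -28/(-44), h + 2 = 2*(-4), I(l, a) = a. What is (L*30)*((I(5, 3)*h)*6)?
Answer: 12600/11 ≈ 1145.5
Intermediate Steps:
h = -10 (h = -2 + 2*(-4) = -2 - 8 = -10)
L = -7/33 (L = -(-28)/(3*(-44)) = -(-28)*(-1)/(3*44) = -⅓*7/11 = -7/33 ≈ -0.21212)
(L*30)*((I(5, 3)*h)*6) = (-7/33*30)*((3*(-10))*6) = -(-2100)*6/11 = -70/11*(-180) = 12600/11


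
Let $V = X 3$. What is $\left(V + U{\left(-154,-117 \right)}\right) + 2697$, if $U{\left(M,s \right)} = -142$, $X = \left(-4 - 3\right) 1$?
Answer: $2534$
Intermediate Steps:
$X = -7$ ($X = \left(-7\right) 1 = -7$)
$V = -21$ ($V = \left(-7\right) 3 = -21$)
$\left(V + U{\left(-154,-117 \right)}\right) + 2697 = \left(-21 - 142\right) + 2697 = -163 + 2697 = 2534$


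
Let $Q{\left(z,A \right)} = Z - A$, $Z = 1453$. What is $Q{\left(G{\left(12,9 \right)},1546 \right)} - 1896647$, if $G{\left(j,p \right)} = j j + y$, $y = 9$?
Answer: $-1896740$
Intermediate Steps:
$G{\left(j,p \right)} = 9 + j^{2}$ ($G{\left(j,p \right)} = j j + 9 = j^{2} + 9 = 9 + j^{2}$)
$Q{\left(z,A \right)} = 1453 - A$
$Q{\left(G{\left(12,9 \right)},1546 \right)} - 1896647 = \left(1453 - 1546\right) - 1896647 = -93 - 1896647 = -1896740$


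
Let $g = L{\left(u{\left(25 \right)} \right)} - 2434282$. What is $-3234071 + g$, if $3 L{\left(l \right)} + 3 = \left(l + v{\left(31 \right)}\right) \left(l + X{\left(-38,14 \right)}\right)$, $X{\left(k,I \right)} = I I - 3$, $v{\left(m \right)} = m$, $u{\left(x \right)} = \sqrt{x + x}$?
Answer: $-5666343 + \frac{1120 \sqrt{2}}{3} \approx -5.6658 \cdot 10^{6}$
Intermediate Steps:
$u{\left(x \right)} = \sqrt{2} \sqrt{x}$ ($u{\left(x \right)} = \sqrt{2 x} = \sqrt{2} \sqrt{x}$)
$X{\left(k,I \right)} = -3 + I^{2}$ ($X{\left(k,I \right)} = I^{2} - 3 = -3 + I^{2}$)
$L{\left(l \right)} = -1 + \frac{\left(31 + l\right) \left(193 + l\right)}{3}$ ($L{\left(l \right)} = -1 + \frac{\left(l + 31\right) \left(l - \left(3 - 14^{2}\right)\right)}{3} = -1 + \frac{\left(31 + l\right) \left(l + \left(-3 + 196\right)\right)}{3} = -1 + \frac{\left(31 + l\right) \left(l + 193\right)}{3} = -1 + \frac{\left(31 + l\right) \left(193 + l\right)}{3}$)
$g = -2432272 + \frac{1120 \sqrt{2}}{3}$ ($g = \left(\frac{5980}{3} + \frac{\left(\sqrt{2} \sqrt{25}\right)^{2}}{3} + \frac{224 \sqrt{2} \sqrt{25}}{3}\right) - 2434282 = \left(\frac{5980}{3} + \frac{\left(\sqrt{2} \cdot 5\right)^{2}}{3} + \frac{224 \sqrt{2} \cdot 5}{3}\right) - 2434282 = \left(\frac{5980}{3} + \frac{\left(5 \sqrt{2}\right)^{2}}{3} + \frac{224 \cdot 5 \sqrt{2}}{3}\right) - 2434282 = \left(\frac{5980}{3} + \frac{1}{3} \cdot 50 + \frac{1120 \sqrt{2}}{3}\right) - 2434282 = \left(\frac{5980}{3} + \frac{50}{3} + \frac{1120 \sqrt{2}}{3}\right) - 2434282 = \left(2010 + \frac{1120 \sqrt{2}}{3}\right) - 2434282 = -2432272 + \frac{1120 \sqrt{2}}{3} \approx -2.4317 \cdot 10^{6}$)
$-3234071 + g = -3234071 - \left(2432272 - \frac{1120 \sqrt{2}}{3}\right) = -5666343 + \frac{1120 \sqrt{2}}{3}$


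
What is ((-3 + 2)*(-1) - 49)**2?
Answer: 2304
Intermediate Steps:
((-3 + 2)*(-1) - 49)**2 = (-1*(-1) - 49)**2 = (1 - 49)**2 = (-48)**2 = 2304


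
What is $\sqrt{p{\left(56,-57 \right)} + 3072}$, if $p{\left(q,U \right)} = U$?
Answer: $3 \sqrt{335} \approx 54.909$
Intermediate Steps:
$\sqrt{p{\left(56,-57 \right)} + 3072} = \sqrt{-57 + 3072} = \sqrt{3015} = 3 \sqrt{335}$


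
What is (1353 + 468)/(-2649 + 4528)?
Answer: 1821/1879 ≈ 0.96913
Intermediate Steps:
(1353 + 468)/(-2649 + 4528) = 1821/1879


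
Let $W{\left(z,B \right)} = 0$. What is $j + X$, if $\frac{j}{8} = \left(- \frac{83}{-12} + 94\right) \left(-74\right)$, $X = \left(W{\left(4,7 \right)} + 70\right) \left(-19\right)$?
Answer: $- \frac{183218}{3} \approx -61073.0$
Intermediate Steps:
$X = -1330$ ($X = \left(0 + 70\right) \left(-19\right) = 70 \left(-19\right) = -1330$)
$j = - \frac{179228}{3}$ ($j = 8 \left(- \frac{83}{-12} + 94\right) \left(-74\right) = 8 \left(\left(-83\right) \left(- \frac{1}{12}\right) + 94\right) \left(-74\right) = 8 \left(\frac{83}{12} + 94\right) \left(-74\right) = 8 \cdot \frac{1211}{12} \left(-74\right) = 8 \left(- \frac{44807}{6}\right) = - \frac{179228}{3} \approx -59743.0$)
$j + X = - \frac{179228}{3} - 1330 = - \frac{183218}{3}$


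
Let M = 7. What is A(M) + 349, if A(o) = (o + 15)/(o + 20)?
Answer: 9445/27 ≈ 349.81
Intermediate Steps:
A(o) = (15 + o)/(20 + o)
A(M) + 349 = (15 + 7)/(20 + 7) + 349 = 22/27 + 349 = 9445/27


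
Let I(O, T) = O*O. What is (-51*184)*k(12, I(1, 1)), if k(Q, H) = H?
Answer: -9384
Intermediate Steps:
I(O, T) = O²
(-51*184)*k(12, I(1, 1)) = -51*184*1² = -9384*1 = -9384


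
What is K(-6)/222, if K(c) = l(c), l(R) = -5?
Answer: -5/222 ≈ -0.022523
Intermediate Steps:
K(c) = -5
K(-6)/222 = -5/222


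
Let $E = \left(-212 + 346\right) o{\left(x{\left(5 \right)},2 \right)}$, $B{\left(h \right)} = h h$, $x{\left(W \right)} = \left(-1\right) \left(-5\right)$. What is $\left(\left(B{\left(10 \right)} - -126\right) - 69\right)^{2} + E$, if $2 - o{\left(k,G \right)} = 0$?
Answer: $24917$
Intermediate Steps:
$x{\left(W \right)} = 5$
$o{\left(k,G \right)} = 2$ ($o{\left(k,G \right)} = 2 - 0 = 2 + 0 = 2$)
$B{\left(h \right)} = h^{2}$
$E = 268$ ($E = \left(-212 + 346\right) 2 = 134 \cdot 2 = 268$)
$\left(\left(B{\left(10 \right)} - -126\right) - 69\right)^{2} + E = \left(\left(10^{2} - -126\right) - 69\right)^{2} + 268 = \left(\left(100 + 126\right) + \left(-75 + 6\right)\right)^{2} + 268 = \left(226 - 69\right)^{2} + 268 = 157^{2} + 268 = 24649 + 268 = 24917$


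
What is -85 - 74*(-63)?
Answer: 4577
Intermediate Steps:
-85 - 74*(-63) = -85 + 4662 = 4577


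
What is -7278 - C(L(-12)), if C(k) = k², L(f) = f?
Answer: -7422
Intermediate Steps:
-7278 - C(L(-12)) = -7278 - 1*(-12)² = -7278 - 1*144 = -7278 - 144 = -7422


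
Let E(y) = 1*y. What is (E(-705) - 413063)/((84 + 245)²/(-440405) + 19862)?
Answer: -26032213720/1249602267 ≈ -20.832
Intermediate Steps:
E(y) = y
(E(-705) - 413063)/((84 + 245)²/(-440405) + 19862) = (-705 - 413063)/((84 + 245)²/(-440405) + 19862) = -413768/(329²*(-1/440405) + 19862) = -413768/(108241*(-1/440405) + 19862) = -413768/(-15463/62915 + 19862) = -413768/1249602267/62915 = -413768*62915/1249602267 = -26032213720/1249602267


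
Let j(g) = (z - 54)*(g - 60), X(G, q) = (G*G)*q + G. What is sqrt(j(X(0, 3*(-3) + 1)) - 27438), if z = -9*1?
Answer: I*sqrt(23658) ≈ 153.81*I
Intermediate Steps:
z = -9
X(G, q) = G + q*G**2 (X(G, q) = G**2*q + G = q*G**2 + G = G + q*G**2)
j(g) = 3780 - 63*g (j(g) = (-9 - 54)*(g - 60) = -63*(-60 + g) = 3780 - 63*g)
sqrt(j(X(0, 3*(-3) + 1)) - 27438) = sqrt((3780 - 0*(1 + 0*(3*(-3) + 1))) - 27438) = sqrt((3780 - 0*(1 + 0*(-9 + 1))) - 27438) = sqrt((3780 - 0*(1 + 0*(-8))) - 27438) = sqrt((3780 - 0*(1 + 0)) - 27438) = sqrt((3780 - 0) - 27438) = sqrt((3780 - 63*0) - 27438) = sqrt((3780 + 0) - 27438) = sqrt(3780 - 27438) = sqrt(-23658) = I*sqrt(23658)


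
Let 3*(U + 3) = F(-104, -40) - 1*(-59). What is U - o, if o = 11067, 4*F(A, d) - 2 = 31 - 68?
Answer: -44213/4 ≈ -11053.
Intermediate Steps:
F(A, d) = -35/4 (F(A, d) = 1/2 + (31 - 68)/4 = 1/2 + (1/4)*(-37) = 1/2 - 37/4 = -35/4)
U = 55/4 (U = -3 + (-35/4 - 1*(-59))/3 = -3 + (-35/4 + 59)/3 = -3 + (1/3)*(201/4) = -3 + 67/4 = 55/4 ≈ 13.750)
U - o = 55/4 - 1*11067 = 55/4 - 11067 = -44213/4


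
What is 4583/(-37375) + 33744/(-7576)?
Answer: -161987851/35394125 ≈ -4.5767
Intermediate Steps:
4583/(-37375) + 33744/(-7576) = 4583*(-1/37375) + 33744*(-1/7576) = -4583/37375 - 4218/947 = -161987851/35394125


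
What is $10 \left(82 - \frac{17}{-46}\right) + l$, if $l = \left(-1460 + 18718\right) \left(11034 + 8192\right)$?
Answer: $\frac{7631472029}{23} \approx 3.318 \cdot 10^{8}$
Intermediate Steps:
$l = 331802308$ ($l = 17258 \cdot 19226 = 331802308$)
$10 \left(82 - \frac{17}{-46}\right) + l = 10 \left(82 - \frac{17}{-46}\right) + 331802308 = 10 \left(82 - - \frac{17}{46}\right) + 331802308 = 10 \left(82 + \frac{17}{46}\right) + 331802308 = 10 \cdot \frac{3789}{46} + 331802308 = \frac{18945}{23} + 331802308 = \frac{7631472029}{23}$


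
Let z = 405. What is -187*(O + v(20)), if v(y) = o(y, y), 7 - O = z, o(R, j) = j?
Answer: 70686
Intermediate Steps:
O = -398 (O = 7 - 1*405 = 7 - 405 = -398)
v(y) = y
-187*(O + v(20)) = -187*(-398 + 20) = -187*(-378) = 70686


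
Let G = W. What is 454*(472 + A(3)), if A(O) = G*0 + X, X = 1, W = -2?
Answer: 214742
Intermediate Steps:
G = -2
A(O) = 1 (A(O) = -2*0 + 1 = 0 + 1 = 1)
454*(472 + A(3)) = 454*(472 + 1) = 454*473 = 214742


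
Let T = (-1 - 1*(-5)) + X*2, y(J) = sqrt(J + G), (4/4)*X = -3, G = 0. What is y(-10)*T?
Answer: -2*I*sqrt(10) ≈ -6.3246*I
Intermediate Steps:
X = -3
y(J) = sqrt(J) (y(J) = sqrt(J + 0) = sqrt(J))
T = -2 (T = (-1 - 1*(-5)) - 3*2 = (-1 + 5) - 6 = 4 - 6 = -2)
y(-10)*T = sqrt(-10)*(-2) = (I*sqrt(10))*(-2) = -2*I*sqrt(10)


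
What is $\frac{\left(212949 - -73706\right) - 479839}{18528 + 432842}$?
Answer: $- \frac{96592}{225685} \approx -0.42799$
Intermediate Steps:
$\frac{\left(212949 - -73706\right) - 479839}{18528 + 432842} = \frac{\left(212949 + 73706\right) - 479839}{451370} = \left(286655 - 479839\right) \frac{1}{451370} = \left(-193184\right) \frac{1}{451370} = - \frac{96592}{225685}$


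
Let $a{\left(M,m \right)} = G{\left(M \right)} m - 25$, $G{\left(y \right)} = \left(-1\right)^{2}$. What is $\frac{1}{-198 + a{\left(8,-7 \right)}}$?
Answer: $- \frac{1}{230} \approx -0.0043478$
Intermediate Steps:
$G{\left(y \right)} = 1$
$a{\left(M,m \right)} = -25 + m$ ($a{\left(M,m \right)} = 1 m - 25 = m - 25 = -25 + m$)
$\frac{1}{-198 + a{\left(8,-7 \right)}} = \frac{1}{-198 - 32} = \frac{1}{-230} = - \frac{1}{230}$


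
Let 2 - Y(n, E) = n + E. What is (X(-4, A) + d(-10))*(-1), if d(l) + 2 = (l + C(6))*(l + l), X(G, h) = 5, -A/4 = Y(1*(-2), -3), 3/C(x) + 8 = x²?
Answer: -1406/7 ≈ -200.86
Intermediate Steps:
C(x) = 3/(-8 + x²)
Y(n, E) = 2 - E - n (Y(n, E) = 2 - (n + E) = 2 - (E + n) = 2 + (-E - n) = 2 - E - n)
A = -28 (A = -4*(2 - 1*(-3) - (-2)) = -4*(2 + 3 - 1*(-2)) = -4*(2 + 3 + 2) = -4*7 = -28)
d(l) = -2 + 2*l*(3/28 + l) (d(l) = -2 + (l + 3/(-8 + 6²))*(l + l) = -2 + (l + 3/(-8 + 36))*(2*l) = -2 + (l + 3/28)*(2*l) = -2 + (3/28 + l)*(2*l) = -2 + 2*l*(3/28 + l))
(X(-4, A) + d(-10))*(-1) = (5 + (-2 + 2*(-10)² + (3/14)*(-10)))*(-1) = (5 + (-2 + 2*100 - 15/7))*(-1) = (5 + (-2 + 200 - 15/7))*(-1) = (5 + 1371/7)*(-1) = (1406/7)*(-1) = -1406/7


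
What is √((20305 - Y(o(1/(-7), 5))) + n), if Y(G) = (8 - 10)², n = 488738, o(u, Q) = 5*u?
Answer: √509039 ≈ 713.47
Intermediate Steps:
Y(G) = 4 (Y(G) = (-2)² = 4)
√((20305 - Y(o(1/(-7), 5))) + n) = √((20305 - 1*4) + 488738) = √((20305 - 4) + 488738) = √(20301 + 488738) = √509039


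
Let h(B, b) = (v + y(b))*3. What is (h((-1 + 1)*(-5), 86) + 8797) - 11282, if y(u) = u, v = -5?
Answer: -2242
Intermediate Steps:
h(B, b) = -15 + 3*b (h(B, b) = (-5 + b)*3 = -15 + 3*b)
(h((-1 + 1)*(-5), 86) + 8797) - 11282 = ((-15 + 3*86) + 8797) - 11282 = ((-15 + 258) + 8797) - 11282 = (243 + 8797) - 11282 = 9040 - 11282 = -2242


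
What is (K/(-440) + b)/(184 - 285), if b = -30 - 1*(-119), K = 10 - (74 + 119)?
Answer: -39343/44440 ≈ -0.88531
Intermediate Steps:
K = -183 (K = 10 - 1*193 = 10 - 193 = -183)
b = 89 (b = -30 + 119 = 89)
(K/(-440) + b)/(184 - 285) = (-183/(-440) + 89)/(184 - 285) = (-183*(-1/440) + 89)/(-101) = (183/440 + 89)*(-1/101) = (39343/440)*(-1/101) = -39343/44440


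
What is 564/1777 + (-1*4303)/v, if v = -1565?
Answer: 8529091/2781005 ≈ 3.0669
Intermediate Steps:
564/1777 + (-1*4303)/v = 564/1777 - 1*4303/(-1565) = 564*(1/1777) - 4303*(-1/1565) = 564/1777 + 4303/1565 = 8529091/2781005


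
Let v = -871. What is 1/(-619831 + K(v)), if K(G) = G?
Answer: -1/620702 ≈ -1.6111e-6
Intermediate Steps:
1/(-619831 + K(v)) = 1/(-619831 - 871) = 1/(-620702) = -1/620702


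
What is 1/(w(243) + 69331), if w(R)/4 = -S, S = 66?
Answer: 1/69067 ≈ 1.4479e-5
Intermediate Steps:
w(R) = -264 (w(R) = 4*(-1*66) = 4*(-66) = -264)
1/(w(243) + 69331) = 1/(-264 + 69331) = 1/69067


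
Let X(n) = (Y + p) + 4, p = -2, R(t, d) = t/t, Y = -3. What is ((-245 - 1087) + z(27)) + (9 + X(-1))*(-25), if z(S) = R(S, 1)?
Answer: -1531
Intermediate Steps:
R(t, d) = 1
X(n) = -1 (X(n) = (-3 - 2) + 4 = -5 + 4 = -1)
z(S) = 1
((-245 - 1087) + z(27)) + (9 + X(-1))*(-25) = ((-245 - 1087) + 1) + (9 - 1)*(-25) = (-1332 + 1) + 8*(-25) = -1331 - 200 = -1531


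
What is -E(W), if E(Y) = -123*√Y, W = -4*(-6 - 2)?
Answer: 492*√2 ≈ 695.79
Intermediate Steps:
W = 32 (W = -4*(-8) = 32)
-E(W) = -(-123)*√32 = -(-123)*4*√2 = -(-492)*√2 = 492*√2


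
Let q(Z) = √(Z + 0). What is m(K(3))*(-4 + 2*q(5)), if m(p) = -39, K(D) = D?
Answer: 156 - 78*√5 ≈ -18.413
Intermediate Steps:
q(Z) = √Z
m(K(3))*(-4 + 2*q(5)) = -39*(-4 + 2*√5) = 156 - 78*√5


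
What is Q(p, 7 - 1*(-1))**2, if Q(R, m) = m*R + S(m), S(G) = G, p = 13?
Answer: 12544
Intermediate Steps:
Q(R, m) = m + R*m (Q(R, m) = m*R + m = R*m + m = m + R*m)
Q(p, 7 - 1*(-1))**2 = ((7 - 1*(-1))*(1 + 13))**2 = ((7 + 1)*14)**2 = (8*14)**2 = 112**2 = 12544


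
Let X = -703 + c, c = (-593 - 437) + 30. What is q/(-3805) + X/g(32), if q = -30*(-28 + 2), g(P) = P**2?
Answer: -1455727/779264 ≈ -1.8681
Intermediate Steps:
c = -1000 (c = -1030 + 30 = -1000)
X = -1703 (X = -703 - 1000 = -1703)
q = 780 (q = -30*(-26) = 780)
q/(-3805) + X/g(32) = 780/(-3805) - 1703/(32**2) = 780*(-1/3805) - 1703/1024 = -156/761 - 1703*1/1024 = -156/761 - 1703/1024 = -1455727/779264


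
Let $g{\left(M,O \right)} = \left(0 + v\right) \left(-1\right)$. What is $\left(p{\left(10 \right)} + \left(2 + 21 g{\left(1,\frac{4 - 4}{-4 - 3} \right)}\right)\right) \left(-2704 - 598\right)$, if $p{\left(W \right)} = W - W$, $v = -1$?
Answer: $-75946$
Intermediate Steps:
$p{\left(W \right)} = 0$
$g{\left(M,O \right)} = 1$ ($g{\left(M,O \right)} = \left(0 - 1\right) \left(-1\right) = \left(-1\right) \left(-1\right) = 1$)
$\left(p{\left(10 \right)} + \left(2 + 21 g{\left(1,\frac{4 - 4}{-4 - 3} \right)}\right)\right) \left(-2704 - 598\right) = \left(0 + \left(2 + 21 \cdot 1\right)\right) \left(-2704 - 598\right) = \left(0 + \left(2 + 21\right)\right) \left(-3302\right) = \left(0 + 23\right) \left(-3302\right) = 23 \left(-3302\right) = -75946$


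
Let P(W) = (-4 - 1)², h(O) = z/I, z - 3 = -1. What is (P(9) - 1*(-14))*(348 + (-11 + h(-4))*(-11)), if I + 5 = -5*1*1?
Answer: 91884/5 ≈ 18377.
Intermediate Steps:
z = 2 (z = 3 - 1 = 2)
I = -10 (I = -5 - 5*1*1 = -5 - 5*1 = -5 - 5 = -10)
h(O) = -⅕ (h(O) = 2/(-10) = 2*(-⅒) = -⅕)
P(W) = 25 (P(W) = (-5)² = 25)
(P(9) - 1*(-14))*(348 + (-11 + h(-4))*(-11)) = (25 - 1*(-14))*(348 + (-11 - ⅕)*(-11)) = (25 + 14)*(348 - 56/5*(-11)) = 39*(348 + 616/5) = 39*(2356/5) = 91884/5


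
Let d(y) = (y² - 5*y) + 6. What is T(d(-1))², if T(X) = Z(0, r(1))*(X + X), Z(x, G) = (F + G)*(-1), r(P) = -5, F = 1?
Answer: 9216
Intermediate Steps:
Z(x, G) = -1 - G (Z(x, G) = (1 + G)*(-1) = -1 - G)
d(y) = 6 + y² - 5*y
T(X) = 8*X (T(X) = (-1 - 1*(-5))*(X + X) = (-1 + 5)*(2*X) = 4*(2*X) = 8*X)
T(d(-1))² = (8*(6 + (-1)² - 5*(-1)))² = (8*(6 + 1 + 5))² = (8*12)² = 96² = 9216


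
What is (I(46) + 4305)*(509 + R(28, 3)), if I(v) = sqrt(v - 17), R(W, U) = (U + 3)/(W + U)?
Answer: 67954425/31 + 15785*sqrt(29)/31 ≈ 2.1948e+6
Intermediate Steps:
R(W, U) = (3 + U)/(U + W)
I(v) = sqrt(-17 + v)
(I(46) + 4305)*(509 + R(28, 3)) = (sqrt(-17 + 46) + 4305)*(509 + (3 + 3)/(3 + 28)) = (sqrt(29) + 4305)*(509 + 6/31) = (4305 + sqrt(29))*(509 + (1/31)*6) = (4305 + sqrt(29))*(509 + 6/31) = (4305 + sqrt(29))*(15785/31) = 67954425/31 + 15785*sqrt(29)/31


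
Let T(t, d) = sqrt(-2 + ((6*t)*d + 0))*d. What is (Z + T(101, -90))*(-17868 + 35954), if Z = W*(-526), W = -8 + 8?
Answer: -1627740*I*sqrt(54542) ≈ -3.8015e+8*I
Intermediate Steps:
W = 0
Z = 0 (Z = 0*(-526) = 0)
T(t, d) = d*sqrt(-2 + 6*d*t) (T(t, d) = sqrt(-2 + (6*d*t + 0))*d = sqrt(-2 + 6*d*t)*d = d*sqrt(-2 + 6*d*t))
(Z + T(101, -90))*(-17868 + 35954) = (0 - 90*sqrt(-2 + 6*(-90)*101))*(-17868 + 35954) = (0 - 90*sqrt(-2 - 54540))*18086 = (0 - 90*I*sqrt(54542))*18086 = -90*I*sqrt(54542)*18086 = -1627740*I*sqrt(54542)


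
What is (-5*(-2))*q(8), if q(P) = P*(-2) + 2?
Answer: -140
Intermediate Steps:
q(P) = 2 - 2*P (q(P) = -2*P + 2 = 2 - 2*P)
(-5*(-2))*q(8) = (-5*(-2))*(2 - 2*8) = 10*(2 - 16) = 10*(-14) = -140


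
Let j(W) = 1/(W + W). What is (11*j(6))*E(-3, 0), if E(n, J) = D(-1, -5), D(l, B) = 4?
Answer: 11/3 ≈ 3.6667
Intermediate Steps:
E(n, J) = 4
j(W) = 1/(2*W)
(11*j(6))*E(-3, 0) = (11*((½)/6))*4 = (11*((½)*(⅙)))*4 = (11*(1/12))*4 = (11/12)*4 = 11/3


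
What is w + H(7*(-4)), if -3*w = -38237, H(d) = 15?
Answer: 38282/3 ≈ 12761.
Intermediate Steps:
w = 38237/3 (w = -⅓*(-38237) = 38237/3 ≈ 12746.)
w + H(7*(-4)) = 38237/3 + 15 = 38282/3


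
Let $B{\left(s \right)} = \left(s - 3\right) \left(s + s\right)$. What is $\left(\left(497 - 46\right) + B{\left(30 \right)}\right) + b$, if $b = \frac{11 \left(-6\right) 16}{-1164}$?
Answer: $\frac{200975}{97} \approx 2071.9$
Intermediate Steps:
$B{\left(s \right)} = 2 s \left(-3 + s\right)$ ($B{\left(s \right)} = \left(-3 + s\right) 2 s = 2 s \left(-3 + s\right)$)
$b = \frac{88}{97}$ ($b = \left(-66\right) 16 \left(- \frac{1}{1164}\right) = \left(-1056\right) \left(- \frac{1}{1164}\right) = \frac{88}{97} \approx 0.90722$)
$\left(\left(497 - 46\right) + B{\left(30 \right)}\right) + b = \left(\left(497 - 46\right) + 2 \cdot 30 \left(-3 + 30\right)\right) + \frac{88}{97} = \left(451 + 2 \cdot 30 \cdot 27\right) + \frac{88}{97} = \left(451 + 1620\right) + \frac{88}{97} = 2071 + \frac{88}{97} = \frac{200975}{97}$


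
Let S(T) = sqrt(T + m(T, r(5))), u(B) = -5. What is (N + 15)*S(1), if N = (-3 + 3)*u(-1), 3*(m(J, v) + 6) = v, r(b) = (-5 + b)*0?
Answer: 15*I*sqrt(5) ≈ 33.541*I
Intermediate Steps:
r(b) = 0
m(J, v) = -6 + v/3
S(T) = sqrt(-6 + T) (S(T) = sqrt(T + (-6 + (1/3)*0)) = sqrt(T + (-6 + 0)) = sqrt(T - 6) = sqrt(-6 + T))
N = 0 (N = (-3 + 3)*(-5) = 0*(-5) = 0)
(N + 15)*S(1) = (0 + 15)*sqrt(-6 + 1) = 15*sqrt(-5) = 15*(I*sqrt(5)) = 15*I*sqrt(5)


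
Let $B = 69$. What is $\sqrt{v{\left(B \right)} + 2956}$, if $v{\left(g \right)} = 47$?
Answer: $\sqrt{3003} \approx 54.8$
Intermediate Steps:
$\sqrt{v{\left(B \right)} + 2956} = \sqrt{47 + 2956} = \sqrt{3003}$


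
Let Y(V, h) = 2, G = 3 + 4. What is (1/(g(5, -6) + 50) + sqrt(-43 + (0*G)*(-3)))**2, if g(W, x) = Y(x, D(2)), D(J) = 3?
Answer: -116271/2704 + I*sqrt(43)/26 ≈ -43.0 + 0.25221*I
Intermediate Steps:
G = 7
g(W, x) = 2
(1/(g(5, -6) + 50) + sqrt(-43 + (0*G)*(-3)))**2 = (1/(2 + 50) + sqrt(-43 + (0*7)*(-3)))**2 = (1/52 + sqrt(-43 + 0*(-3)))**2 = (1/52 + sqrt(-43 + 0))**2 = (1/52 + sqrt(-43))**2 = (1/52 + I*sqrt(43))**2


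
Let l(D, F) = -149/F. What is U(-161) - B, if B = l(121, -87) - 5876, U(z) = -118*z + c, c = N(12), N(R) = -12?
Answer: 2162845/87 ≈ 24860.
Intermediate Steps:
c = -12
U(z) = -12 - 118*z (U(z) = -118*z - 12 = -12 - 118*z)
B = -511063/87 (B = -149/(-87) - 5876 = -149*(-1/87) - 5876 = 149/87 - 5876 = -511063/87 ≈ -5874.3)
U(-161) - B = (-12 - 118*(-161)) - 1*(-511063/87) = (-12 + 18998) + 511063/87 = 18986 + 511063/87 = 2162845/87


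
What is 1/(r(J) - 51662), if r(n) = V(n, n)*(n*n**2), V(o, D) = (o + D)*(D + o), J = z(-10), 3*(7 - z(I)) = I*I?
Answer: -243/12320779462 ≈ -1.9723e-8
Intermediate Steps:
z(I) = 7 - I**2/3 (z(I) = 7 - I*I/3 = 7 - I**2/3)
J = -79/3 (J = 7 - 1/3*(-10)**2 = 7 - 1/3*100 = 7 - 100/3 = -79/3 ≈ -26.333)
V(o, D) = (D + o)**2 (V(o, D) = (D + o)*(D + o) = (D + o)**2)
r(n) = 4*n**5 (r(n) = (n + n)**2*(n*n**2) = (2*n)**2*n**3 = (4*n**2)*n**3 = 4*n**5)
1/(r(J) - 51662) = 1/(4*(-79/3)**5 - 51662) = 1/(4*(-3077056399/243) - 51662) = 1/(-12308225596/243 - 51662) = 1/(-12320779462/243) = -243/12320779462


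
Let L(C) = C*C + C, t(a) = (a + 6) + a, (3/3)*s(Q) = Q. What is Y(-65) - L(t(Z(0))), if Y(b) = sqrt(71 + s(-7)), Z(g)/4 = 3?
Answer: -922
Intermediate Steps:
s(Q) = Q
Z(g) = 12 (Z(g) = 4*3 = 12)
t(a) = 6 + 2*a (t(a) = (6 + a) + a = 6 + 2*a)
Y(b) = 8 (Y(b) = sqrt(71 - 7) = sqrt(64) = 8)
L(C) = C + C**2 (L(C) = C**2 + C = C + C**2)
Y(-65) - L(t(Z(0))) = 8 - (6 + 2*12)*(1 + (6 + 2*12)) = 8 - (6 + 24)*(1 + (6 + 24)) = 8 - 30*(1 + 30) = 8 - 30*31 = 8 - 1*930 = 8 - 930 = -922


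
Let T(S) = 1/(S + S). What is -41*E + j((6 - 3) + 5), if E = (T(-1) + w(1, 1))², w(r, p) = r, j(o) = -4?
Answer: -57/4 ≈ -14.250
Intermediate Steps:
T(S) = 1/(2*S)
E = ¼ (E = ((½)/(-1) + 1)² = ((½)*(-1) + 1)² = (-½ + 1)² = (½)² = ¼ ≈ 0.25000)
-41*E + j((6 - 3) + 5) = -41*¼ - 4 = -41/4 - 4 = -57/4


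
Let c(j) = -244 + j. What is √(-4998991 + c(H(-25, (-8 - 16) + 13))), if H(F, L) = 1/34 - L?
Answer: I*√5779102910/34 ≈ 2235.9*I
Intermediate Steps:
H(F, L) = 1/34 - L
√(-4998991 + c(H(-25, (-8 - 16) + 13))) = √(-4998991 + (-244 + (1/34 - ((-8 - 16) + 13)))) = √(-4998991 + (-244 + (1/34 - (-24 + 13)))) = √(-4998991 + (-244 + (1/34 - 1*(-11)))) = √(-4998991 + (-244 + (1/34 + 11))) = √(-4998991 + (-244 + 375/34)) = √(-4998991 - 7921/34) = √(-169973615/34) = I*√5779102910/34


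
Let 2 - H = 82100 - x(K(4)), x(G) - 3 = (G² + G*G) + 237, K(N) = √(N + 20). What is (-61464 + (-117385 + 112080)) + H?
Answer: -148579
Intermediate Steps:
K(N) = √(20 + N)
x(G) = 240 + 2*G² (x(G) = 3 + ((G² + G*G) + 237) = 3 + ((G² + G²) + 237) = 3 + (2*G² + 237) = 3 + (237 + 2*G²) = 240 + 2*G²)
H = -81810 (H = 2 - (82100 - (240 + 2*(√(20 + 4))²)) = 2 - (82100 - (240 + 2*(√24)²)) = 2 - (82100 - (240 + 2*(2*√6)²)) = 2 - (82100 - (240 + 2*24)) = 2 - (82100 - (240 + 48)) = 2 - (82100 - 1*288) = 2 - (82100 - 288) = 2 - 1*81812 = 2 - 81812 = -81810)
(-61464 + (-117385 + 112080)) + H = (-61464 + (-117385 + 112080)) - 81810 = (-61464 - 5305) - 81810 = -66769 - 81810 = -148579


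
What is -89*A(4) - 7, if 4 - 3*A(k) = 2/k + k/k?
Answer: -487/6 ≈ -81.167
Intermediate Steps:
A(k) = 1 - 2/(3*k) (A(k) = 4/3 - (2/k + k/k)/3 = 4/3 - (2/k + 1)/3 = 4/3 - (1 + 2/k)/3 = 4/3 + (-⅓ - 2/(3*k)) = 1 - 2/(3*k))
-89*A(4) - 7 = -89*(-⅔ + 4)/4 - 7 = -89*10/(4*3) - 7 = -89*⅚ - 7 = -445/6 - 7 = -487/6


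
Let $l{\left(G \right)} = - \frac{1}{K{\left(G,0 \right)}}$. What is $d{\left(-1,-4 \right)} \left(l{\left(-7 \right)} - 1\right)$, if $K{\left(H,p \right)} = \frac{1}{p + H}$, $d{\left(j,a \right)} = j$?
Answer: $-6$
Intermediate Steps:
$K{\left(H,p \right)} = \frac{1}{H + p}$
$l{\left(G \right)} = - G$ ($l{\left(G \right)} = - \frac{1}{\frac{1}{G + 0}} = - \frac{1}{\frac{1}{G}} = - G$)
$d{\left(-1,-4 \right)} \left(l{\left(-7 \right)} - 1\right) = - (\left(-1\right) \left(-7\right) - 1) = - (7 - 1) = \left(-1\right) 6 = -6$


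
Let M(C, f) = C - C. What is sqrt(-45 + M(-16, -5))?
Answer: 3*I*sqrt(5) ≈ 6.7082*I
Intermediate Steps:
M(C, f) = 0
sqrt(-45 + M(-16, -5)) = sqrt(-45 + 0) = sqrt(-45) = 3*I*sqrt(5)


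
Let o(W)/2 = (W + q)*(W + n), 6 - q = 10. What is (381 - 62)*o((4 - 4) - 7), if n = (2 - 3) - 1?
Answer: 63162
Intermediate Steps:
q = -4 (q = 6 - 1*10 = 6 - 10 = -4)
n = -2 (n = -1 - 1 = -2)
o(W) = 2*(-4 + W)*(-2 + W) (o(W) = 2*((W - 4)*(W - 2)) = 2*((-4 + W)*(-2 + W)) = 2*(-4 + W)*(-2 + W))
(381 - 62)*o((4 - 4) - 7) = (381 - 62)*(16 - 12*((4 - 4) - 7) + 2*((4 - 4) - 7)**2) = 319*(16 - 12*(0 - 7) + 2*(0 - 7)**2) = 319*(16 - 12*(-7) + 2*(-7)**2) = 319*(16 + 84 + 2*49) = 319*(16 + 84 + 98) = 319*198 = 63162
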